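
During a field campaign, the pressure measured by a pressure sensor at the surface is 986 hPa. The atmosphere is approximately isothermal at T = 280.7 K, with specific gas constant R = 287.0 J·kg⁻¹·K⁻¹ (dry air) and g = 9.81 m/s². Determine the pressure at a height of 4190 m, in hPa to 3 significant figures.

Scale height: H = RT/g = 287.0 × 280.7 / 9.81 = 8212.1 m.
Barometric formula: P = P₀ exp(−z/H).
z/H = 4190.0/8212.1 = 0.51022; exp(−0.51022) = 0.60036.
P = 986 × 0.60036 = 591.95 hPa.

P ≈ 592 hPa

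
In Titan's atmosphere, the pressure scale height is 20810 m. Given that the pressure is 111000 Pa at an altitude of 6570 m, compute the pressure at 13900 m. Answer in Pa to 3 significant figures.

Between two levels, P₂ = P₁ exp(−Δz/H) with Δz = z₂ − z₁.
Δz = 13900 − 6570.0 = 7330.0 m; Δz/H = 7330.0/20810 = 0.35223.
P₂ = 111000 × exp(−0.35223) = 111000 × 0.70312 = 78046 Pa.

P ≈ 78000 Pa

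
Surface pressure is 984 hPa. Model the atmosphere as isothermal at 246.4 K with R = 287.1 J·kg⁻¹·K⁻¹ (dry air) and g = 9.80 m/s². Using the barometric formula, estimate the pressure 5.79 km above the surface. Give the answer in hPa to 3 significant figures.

Scale height: H = RT/g = 287.1 × 246.4 / 9.80 = 7218.5 m.
Barometric formula: P = P₀ exp(−z/H).
z/H = 5790.0/7218.5 = 0.80211; exp(−0.80211) = 0.44838.
P = 984 × 0.44838 = 441.21 hPa.

P ≈ 441 hPa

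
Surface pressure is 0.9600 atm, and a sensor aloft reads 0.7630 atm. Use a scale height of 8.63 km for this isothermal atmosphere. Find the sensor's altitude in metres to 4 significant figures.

Invert the barometric formula: z = H ln(P₀/P).
P₀/P = 0.9600/0.7630 = 1.2582; ln(1.2582) = 0.22968.
z = 8630.0 × 0.22968 = 1982.1 m.

z ≈ 1982 m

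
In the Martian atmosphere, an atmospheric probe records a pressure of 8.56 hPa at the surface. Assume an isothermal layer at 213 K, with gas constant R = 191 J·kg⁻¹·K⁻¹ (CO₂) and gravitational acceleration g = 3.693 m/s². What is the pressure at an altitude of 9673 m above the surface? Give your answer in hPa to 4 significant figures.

Scale height: H = RT/g = 191 × 213 / 3.693 = 11016 m.
Barometric formula: P = P₀ exp(−z/H).
z/H = 9673.0/11016 = 0.87809; exp(−0.87809) = 0.41558.
P = 8.56 × 0.41558 = 3.5574 hPa.

P ≈ 3.557 hPa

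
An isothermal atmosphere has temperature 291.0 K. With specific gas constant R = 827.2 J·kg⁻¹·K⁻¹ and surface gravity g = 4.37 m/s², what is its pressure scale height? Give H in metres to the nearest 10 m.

The scale height of an isothermal atmosphere is H = RT/g.
H = 827.2 × 291.0 / 4.37 = 240720/4.37 = 55085 m.

H ≈ 55080 m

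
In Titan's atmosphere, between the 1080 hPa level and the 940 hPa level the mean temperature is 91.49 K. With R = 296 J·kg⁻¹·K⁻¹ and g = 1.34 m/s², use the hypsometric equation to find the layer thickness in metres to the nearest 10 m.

Hypsometric equation: Δz = (R T̄/g) ln(P₁/P₂).
R T̄/g = 296 × 91.49 / 1.34 = 20210 m.
ln(1080/940) = ln(1.1489) = 0.13880.
Δz = 20210 × 0.13880 = 2805.1 m.

Δz ≈ 2810 m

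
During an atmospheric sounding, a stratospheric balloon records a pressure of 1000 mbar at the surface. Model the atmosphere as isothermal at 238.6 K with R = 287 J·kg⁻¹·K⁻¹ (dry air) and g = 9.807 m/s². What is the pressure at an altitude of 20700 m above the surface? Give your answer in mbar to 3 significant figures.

P ≈ 51.6 mbar

Scale height: H = RT/g = 287 × 238.6 / 9.807 = 6982.6 m.
Barometric formula: P = P₀ exp(−z/H).
z/H = 20700/6982.6 = 2.9645; exp(−2.9645) = 0.051586.
P = 1000 × 0.051586 = 51.586 mbar.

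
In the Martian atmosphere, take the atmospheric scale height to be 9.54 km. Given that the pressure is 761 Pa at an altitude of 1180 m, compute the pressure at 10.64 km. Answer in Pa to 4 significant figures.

Between two levels, P₂ = P₁ exp(−Δz/H) with Δz = z₂ − z₁.
Δz = 10640 − 1180.0 = 9460.0 m; Δz/H = 9460.0/9540.0 = 0.99161.
P₂ = 761 × exp(−0.99161) = 761 × 0.37098 = 282.32 Pa.

P ≈ 282.3 Pa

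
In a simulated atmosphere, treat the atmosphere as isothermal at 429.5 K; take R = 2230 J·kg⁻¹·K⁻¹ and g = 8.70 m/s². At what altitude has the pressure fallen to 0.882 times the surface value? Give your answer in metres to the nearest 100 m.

Scale height: H = RT/g = 2230 × 429.5 / 8.70 = 110090 m.
Set P/P₀ = exp(−z/H) = 0.882, so z = −H ln(0.882).
−ln(0.882) = 0.12556; z = 110090 × 0.12556 = 13823 m.

z ≈ 13800 m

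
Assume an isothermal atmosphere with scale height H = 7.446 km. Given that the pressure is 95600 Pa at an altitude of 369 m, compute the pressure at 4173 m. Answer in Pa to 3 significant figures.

P ≈ 57400 Pa

Between two levels, P₂ = P₁ exp(−Δz/H) with Δz = z₂ − z₁.
Δz = 4173.0 − 369.00 = 3804.0 m; Δz/H = 3804.0/7446.0 = 0.51088.
P₂ = 95600 × exp(−0.51088) = 95600 × 0.59997 = 57357 Pa.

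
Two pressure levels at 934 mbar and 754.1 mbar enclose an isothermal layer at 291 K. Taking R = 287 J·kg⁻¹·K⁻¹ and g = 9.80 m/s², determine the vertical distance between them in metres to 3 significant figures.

Δz ≈ 1820 m

Hypsometric equation: Δz = (R T̄/g) ln(P₁/P₂).
R T̄/g = 287 × 291 / 9.80 = 8522.1 m.
ln(934/754.1) = ln(1.2386) = 0.21398.
Δz = 8522.1 × 0.21398 = 1823.6 m.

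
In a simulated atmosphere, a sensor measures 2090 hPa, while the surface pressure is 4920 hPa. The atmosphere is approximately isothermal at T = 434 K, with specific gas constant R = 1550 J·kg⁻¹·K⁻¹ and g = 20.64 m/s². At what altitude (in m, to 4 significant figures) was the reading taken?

Scale height: H = RT/g = 1550 × 434 / 20.64 = 32592 m.
Invert the barometric formula: z = H ln(P₀/P).
P₀/P = 4920/2090 = 2.3541; ln(2.3541) = 0.85616.
z = 32592 × 0.85616 = 27904 m.

z ≈ 27900 m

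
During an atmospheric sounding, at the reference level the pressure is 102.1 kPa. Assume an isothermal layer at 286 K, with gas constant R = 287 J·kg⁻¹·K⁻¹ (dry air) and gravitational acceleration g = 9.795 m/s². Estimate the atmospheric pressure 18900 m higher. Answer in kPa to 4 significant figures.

Scale height: H = RT/g = 287 × 286 / 9.795 = 8380.0 m.
Barometric formula: P = P₀ exp(−z/H).
z/H = 18900/8380.0 = 2.2554; exp(−2.2554) = 0.10483.
P = 102.1 × 0.10483 = 10.703 kPa.

P ≈ 10.70 kPa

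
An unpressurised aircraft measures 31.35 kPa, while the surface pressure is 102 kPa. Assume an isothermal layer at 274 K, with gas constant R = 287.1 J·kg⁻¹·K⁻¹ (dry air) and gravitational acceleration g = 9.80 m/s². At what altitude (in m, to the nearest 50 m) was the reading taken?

z ≈ 9450 m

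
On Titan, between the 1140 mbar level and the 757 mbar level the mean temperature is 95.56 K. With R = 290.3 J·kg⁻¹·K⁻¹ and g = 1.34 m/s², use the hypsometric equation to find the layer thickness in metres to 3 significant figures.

Hypsometric equation: Δz = (R T̄/g) ln(P₁/P₂).
R T̄/g = 290.3 × 95.56 / 1.34 = 20702 m.
ln(1140/757) = ln(1.5059) = 0.40939.
Δz = 20702 × 0.40939 = 8475.2 m.

Δz ≈ 8480 m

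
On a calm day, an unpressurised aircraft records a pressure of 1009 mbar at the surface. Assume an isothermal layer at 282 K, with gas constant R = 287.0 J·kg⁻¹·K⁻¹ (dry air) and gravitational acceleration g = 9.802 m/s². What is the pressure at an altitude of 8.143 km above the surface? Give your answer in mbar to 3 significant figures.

P ≈ 376 mbar

Scale height: H = RT/g = 287.0 × 282 / 9.802 = 8256.9 m.
Barometric formula: P = P₀ exp(−z/H).
z/H = 8143.0/8256.9 = 0.98621; exp(−0.98621) = 0.37299.
P = 1009 × 0.37299 = 376.35 mbar.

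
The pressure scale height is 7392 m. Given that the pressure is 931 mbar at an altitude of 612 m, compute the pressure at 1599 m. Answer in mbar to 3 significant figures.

Between two levels, P₂ = P₁ exp(−Δz/H) with Δz = z₂ − z₁.
Δz = 1599.0 − 612.00 = 987.00 m; Δz/H = 987.00/7392.0 = 0.13352.
P₂ = 931 × exp(−0.13352) = 931 × 0.87501 = 814.63 mbar.

P ≈ 815 mbar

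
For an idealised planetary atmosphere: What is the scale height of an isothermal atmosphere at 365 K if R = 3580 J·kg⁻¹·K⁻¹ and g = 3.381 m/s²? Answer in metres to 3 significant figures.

The scale height of an isothermal atmosphere is H = RT/g.
H = 3580 × 365 / 3.381 = 1306700/3.381 = 386480 m.

H ≈ 386000 m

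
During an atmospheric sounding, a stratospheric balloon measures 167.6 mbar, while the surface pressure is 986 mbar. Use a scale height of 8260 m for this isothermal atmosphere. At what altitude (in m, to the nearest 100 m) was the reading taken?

Invert the barometric formula: z = H ln(P₀/P).
P₀/P = 986/167.6 = 5.8831; ln(5.8831) = 1.7721.
z = 8260.0 × 1.7721 = 14638 m.

z ≈ 14600 m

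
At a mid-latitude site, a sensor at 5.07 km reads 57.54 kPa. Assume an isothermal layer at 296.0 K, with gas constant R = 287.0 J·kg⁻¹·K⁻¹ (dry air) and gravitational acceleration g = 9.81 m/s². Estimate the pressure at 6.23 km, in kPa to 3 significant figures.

Scale height: H = RT/g = 287.0 × 296.0 / 9.81 = 8659.7 m.
Between two levels, P₂ = P₁ exp(−Δz/H) with Δz = z₂ − z₁.
Δz = 6230.0 − 5070.0 = 1160.0 m; Δz/H = 1160.0/8659.7 = 0.13395.
P₂ = 57.54 × exp(−0.13395) = 57.54 × 0.87463 = 50.326 kPa.

P ≈ 50.3 kPa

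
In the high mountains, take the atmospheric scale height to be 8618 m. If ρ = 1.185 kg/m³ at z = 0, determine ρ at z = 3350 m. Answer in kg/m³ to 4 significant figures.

ρ ≈ 0.8033 kg/m³

In an isothermal atmosphere, density decays like pressure: ρ = ρ₀ exp(−z/H).
z/H = 3350.0/8618.0 = 0.38872; exp(−0.38872) = 0.67792.
ρ = 1.185 × 0.67792 = 0.80334 kg/m³.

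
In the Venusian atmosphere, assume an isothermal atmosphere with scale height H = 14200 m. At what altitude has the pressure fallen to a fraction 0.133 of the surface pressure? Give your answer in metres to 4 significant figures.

z ≈ 28650 m

Set P/P₀ = exp(−z/H) = 0.133, so z = −H ln(0.133).
−ln(0.133) = 2.0174; z = 14200 × 2.0174 = 28647 m.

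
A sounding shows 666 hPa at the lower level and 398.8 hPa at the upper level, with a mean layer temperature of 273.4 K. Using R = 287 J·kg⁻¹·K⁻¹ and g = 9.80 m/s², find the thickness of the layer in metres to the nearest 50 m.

Δz ≈ 4100 m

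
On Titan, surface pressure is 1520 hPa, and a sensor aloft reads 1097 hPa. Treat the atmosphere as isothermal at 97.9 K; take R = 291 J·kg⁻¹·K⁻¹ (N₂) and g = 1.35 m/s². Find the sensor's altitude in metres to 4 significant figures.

z ≈ 6882 m

Scale height: H = RT/g = 291 × 97.9 / 1.35 = 21103 m.
Invert the barometric formula: z = H ln(P₀/P).
P₀/P = 1520/1097 = 1.3856; ln(1.3856) = 0.32613.
z = 21103 × 0.32613 = 6882.3 m.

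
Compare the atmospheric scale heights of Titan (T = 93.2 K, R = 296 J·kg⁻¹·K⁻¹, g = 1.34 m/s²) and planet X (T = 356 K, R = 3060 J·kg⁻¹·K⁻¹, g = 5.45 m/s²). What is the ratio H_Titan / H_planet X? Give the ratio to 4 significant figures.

H = RT/g for each body.
H_Titan = 296 × 93.2 / 1.34 = 20587 m.
H_planet X = 3060 × 356 / 5.45 = 199880 m.
H_Titan/H_planet X = 20587/199880 = 0.10300.

H_Titan/H_planet X ≈ 0.1030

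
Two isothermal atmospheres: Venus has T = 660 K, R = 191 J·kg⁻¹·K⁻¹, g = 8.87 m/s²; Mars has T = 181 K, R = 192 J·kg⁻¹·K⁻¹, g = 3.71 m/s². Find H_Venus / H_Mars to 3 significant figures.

H_Venus/H_Mars ≈ 1.52

H = RT/g for each body.
H_Venus = 191 × 660 / 8.87 = 14212 m.
H_Mars = 192 × 181 / 3.71 = 9367.1 m.
H_Venus/H_Mars = 14212/9367.1 = 1.5172.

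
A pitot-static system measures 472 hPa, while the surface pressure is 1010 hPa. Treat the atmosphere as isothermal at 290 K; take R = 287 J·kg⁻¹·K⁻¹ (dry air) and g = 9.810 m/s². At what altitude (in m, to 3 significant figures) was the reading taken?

Scale height: H = RT/g = 287 × 290 / 9.810 = 8484.2 m.
Invert the barometric formula: z = H ln(P₀/P).
P₀/P = 1010/472 = 2.1398; ln(2.1398) = 0.76071.
z = 8484.2 × 0.76071 = 6454.0 m.

z ≈ 6450 m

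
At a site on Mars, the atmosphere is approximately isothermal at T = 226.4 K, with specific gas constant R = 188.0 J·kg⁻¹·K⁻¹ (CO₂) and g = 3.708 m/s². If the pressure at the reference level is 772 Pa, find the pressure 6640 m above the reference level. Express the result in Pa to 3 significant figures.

P ≈ 433 Pa

Scale height: H = RT/g = 188.0 × 226.4 / 3.708 = 11479 m.
Barometric formula: P = P₀ exp(−z/H).
z/H = 6640.0/11479 = 0.57845; exp(−0.57845) = 0.56077.
P = 772 × 0.56077 = 432.91 Pa.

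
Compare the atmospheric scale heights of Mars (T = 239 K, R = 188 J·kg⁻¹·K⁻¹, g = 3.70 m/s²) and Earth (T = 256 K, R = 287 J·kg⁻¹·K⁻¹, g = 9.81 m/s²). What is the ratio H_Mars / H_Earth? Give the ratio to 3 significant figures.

H_Mars/H_Earth ≈ 1.62

H = RT/g for each body.
H_Mars = 188 × 239 / 3.70 = 12144 m.
H_Earth = 287 × 256 / 9.81 = 7489.5 m.
H_Mars/H_Earth = 12144/7489.5 = 1.6215.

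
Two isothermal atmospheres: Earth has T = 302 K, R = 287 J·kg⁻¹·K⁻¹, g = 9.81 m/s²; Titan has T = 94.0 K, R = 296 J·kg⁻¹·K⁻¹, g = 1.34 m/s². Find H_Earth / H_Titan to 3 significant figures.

H_Earth/H_Titan ≈ 0.426

H = RT/g for each body.
H_Earth = 287 × 302 / 9.81 = 8835.3 m.
H_Titan = 296 × 94.0 / 1.34 = 20764 m.
H_Earth/H_Titan = 8835.3/20764 = 0.42551.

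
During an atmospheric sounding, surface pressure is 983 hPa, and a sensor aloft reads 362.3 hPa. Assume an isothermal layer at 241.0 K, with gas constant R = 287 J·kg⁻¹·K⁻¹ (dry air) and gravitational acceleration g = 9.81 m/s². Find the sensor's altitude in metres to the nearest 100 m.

z ≈ 7000 m

Scale height: H = RT/g = 287 × 241.0 / 9.81 = 7050.7 m.
Invert the barometric formula: z = H ln(P₀/P).
P₀/P = 983/362.3 = 2.7132; ln(2.7132) = 0.99813.
z = 7050.7 × 0.99813 = 7037.5 m.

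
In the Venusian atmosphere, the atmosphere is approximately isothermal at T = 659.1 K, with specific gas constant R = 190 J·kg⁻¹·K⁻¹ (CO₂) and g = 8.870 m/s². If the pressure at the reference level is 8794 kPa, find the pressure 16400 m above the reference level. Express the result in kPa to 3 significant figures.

P ≈ 2750 kPa

Scale height: H = RT/g = 190 × 659.1 / 8.870 = 14118 m.
Barometric formula: P = P₀ exp(−z/H).
z/H = 16400/14118 = 1.1616; exp(−1.1616) = 0.31299.
P = 8794 × 0.31299 = 2752.4 kPa.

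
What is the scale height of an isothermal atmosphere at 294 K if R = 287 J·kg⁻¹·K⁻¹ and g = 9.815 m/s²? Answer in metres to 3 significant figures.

The scale height of an isothermal atmosphere is H = RT/g.
H = 287 × 294 / 9.815 = 84378/9.815 = 8596.8 m.

H ≈ 8600 m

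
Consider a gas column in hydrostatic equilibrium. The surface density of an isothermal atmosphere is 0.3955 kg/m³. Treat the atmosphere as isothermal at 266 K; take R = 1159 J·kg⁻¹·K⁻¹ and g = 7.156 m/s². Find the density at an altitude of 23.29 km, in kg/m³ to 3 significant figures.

ρ ≈ 0.230 kg/m³

Scale height: H = RT/g = 1159 × 266 / 7.156 = 43082 m.
In an isothermal atmosphere, density decays like pressure: ρ = ρ₀ exp(−z/H).
z/H = 23290/43082 = 0.54060; exp(−0.54060) = 0.58240.
ρ = 0.3955 × 0.58240 = 0.23034 kg/m³.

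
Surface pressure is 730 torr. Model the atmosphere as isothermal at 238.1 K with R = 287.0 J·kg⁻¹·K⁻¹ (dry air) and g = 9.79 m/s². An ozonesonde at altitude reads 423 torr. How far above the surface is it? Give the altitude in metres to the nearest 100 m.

Scale height: H = RT/g = 287.0 × 238.1 / 9.79 = 6980.1 m.
Invert the barometric formula: z = H ln(P₀/P).
P₀/P = 730/423 = 1.7258; ln(1.7258) = 0.54569.
z = 6980.1 × 0.54569 = 3809.0 m.

z ≈ 3800 m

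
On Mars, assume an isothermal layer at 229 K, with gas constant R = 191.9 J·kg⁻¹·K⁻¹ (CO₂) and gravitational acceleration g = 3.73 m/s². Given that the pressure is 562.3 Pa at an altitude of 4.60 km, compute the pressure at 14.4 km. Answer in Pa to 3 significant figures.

P ≈ 245 Pa

Scale height: H = RT/g = 191.9 × 229 / 3.73 = 11782 m.
Between two levels, P₂ = P₁ exp(−Δz/H) with Δz = z₂ − z₁.
Δz = 14400 − 4600.0 = 9800.0 m; Δz/H = 9800.0/11782 = 0.83178.
P₂ = 562.3 × exp(−0.83178) = 562.3 × 0.43527 = 244.75 Pa.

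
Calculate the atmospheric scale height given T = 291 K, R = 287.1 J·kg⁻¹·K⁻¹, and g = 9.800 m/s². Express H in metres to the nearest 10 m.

The scale height of an isothermal atmosphere is H = RT/g.
H = 287.1 × 291 / 9.800 = 83546/9.800 = 8525.1 m.

H ≈ 8530 m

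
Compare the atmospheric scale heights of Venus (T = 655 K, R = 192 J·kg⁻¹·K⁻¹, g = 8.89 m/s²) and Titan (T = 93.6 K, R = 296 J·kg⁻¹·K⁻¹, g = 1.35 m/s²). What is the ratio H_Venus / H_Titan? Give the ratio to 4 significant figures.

H_Venus/H_Titan ≈ 0.6893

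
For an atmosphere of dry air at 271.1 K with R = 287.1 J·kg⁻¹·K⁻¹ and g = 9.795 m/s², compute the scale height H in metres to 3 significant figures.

H ≈ 7950 m

The scale height of an isothermal atmosphere is H = RT/g.
H = 287.1 × 271.1 / 9.795 = 77833/9.795 = 7946.2 m.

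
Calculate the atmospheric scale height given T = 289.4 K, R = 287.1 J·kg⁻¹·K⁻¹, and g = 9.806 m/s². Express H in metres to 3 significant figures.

The scale height of an isothermal atmosphere is H = RT/g.
H = 287.1 × 289.4 / 9.806 = 83087/9.806 = 8473.1 m.

H ≈ 8470 m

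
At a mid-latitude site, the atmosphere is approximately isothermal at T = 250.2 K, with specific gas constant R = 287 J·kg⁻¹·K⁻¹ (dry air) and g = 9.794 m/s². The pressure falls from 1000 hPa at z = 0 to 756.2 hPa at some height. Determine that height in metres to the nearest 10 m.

Scale height: H = RT/g = 287 × 250.2 / 9.794 = 7331.8 m.
Invert the barometric formula: z = H ln(P₀/P).
P₀/P = 1000/756.2 = 1.3224; ln(1.3224) = 0.27945.
z = 7331.8 × 0.27945 = 2048.9 m.

z ≈ 2050 m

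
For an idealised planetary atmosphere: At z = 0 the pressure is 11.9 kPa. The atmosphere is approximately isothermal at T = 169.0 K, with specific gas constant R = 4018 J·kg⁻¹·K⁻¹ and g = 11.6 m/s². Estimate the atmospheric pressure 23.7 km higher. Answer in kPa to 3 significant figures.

Scale height: H = RT/g = 4018 × 169.0 / 11.6 = 58538 m.
Barometric formula: P = P₀ exp(−z/H).
z/H = 23700/58538 = 0.40487; exp(−0.40487) = 0.66706.
P = 11.9 × 0.66706 = 7.9380 kPa.

P ≈ 7.94 kPa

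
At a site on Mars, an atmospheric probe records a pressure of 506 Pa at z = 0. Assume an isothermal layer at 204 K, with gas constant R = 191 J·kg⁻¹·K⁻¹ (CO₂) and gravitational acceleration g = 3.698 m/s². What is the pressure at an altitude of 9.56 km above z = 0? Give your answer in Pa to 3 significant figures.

Scale height: H = RT/g = 191 × 204 / 3.698 = 10537 m.
Barometric formula: P = P₀ exp(−z/H).
z/H = 9560.0/10537 = 0.90728; exp(−0.90728) = 0.40362.
P = 506 × 0.40362 = 204.23 Pa.

P ≈ 204 Pa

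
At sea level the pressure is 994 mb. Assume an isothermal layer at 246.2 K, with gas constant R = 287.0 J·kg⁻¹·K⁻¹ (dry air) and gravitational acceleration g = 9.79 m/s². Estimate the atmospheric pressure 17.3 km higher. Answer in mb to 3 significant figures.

Scale height: H = RT/g = 287.0 × 246.2 / 9.79 = 7217.5 m.
Barometric formula: P = P₀ exp(−z/H).
z/H = 17300/7217.5 = 2.3970; exp(−2.3970) = 0.090991.
P = 994 × 0.090991 = 90.445 mb.

P ≈ 90.4 mb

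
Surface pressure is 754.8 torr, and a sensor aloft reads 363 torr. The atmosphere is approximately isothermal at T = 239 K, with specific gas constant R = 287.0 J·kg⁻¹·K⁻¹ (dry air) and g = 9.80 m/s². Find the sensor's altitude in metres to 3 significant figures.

z ≈ 5120 m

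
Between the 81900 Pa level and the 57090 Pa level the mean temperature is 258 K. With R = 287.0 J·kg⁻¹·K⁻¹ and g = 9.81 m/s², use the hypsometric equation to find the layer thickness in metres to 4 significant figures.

Δz ≈ 2724 m

Hypsometric equation: Δz = (R T̄/g) ln(P₁/P₂).
R T̄/g = 287.0 × 258 / 9.81 = 7548.0 m.
ln(81900/57090) = ln(1.4346) = 0.36089.
Δz = 7548.0 × 0.36089 = 2724.0 m.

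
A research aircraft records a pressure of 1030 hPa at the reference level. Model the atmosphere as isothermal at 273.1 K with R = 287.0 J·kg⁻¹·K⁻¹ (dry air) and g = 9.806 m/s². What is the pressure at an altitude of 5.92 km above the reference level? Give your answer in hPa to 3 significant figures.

P ≈ 491 hPa

Scale height: H = RT/g = 287.0 × 273.1 / 9.806 = 7993.0 m.
Barometric formula: P = P₀ exp(−z/H).
z/H = 5920.0/7993.0 = 0.74065; exp(−0.74065) = 0.47680.
P = 1030 × 0.47680 = 491.10 hPa.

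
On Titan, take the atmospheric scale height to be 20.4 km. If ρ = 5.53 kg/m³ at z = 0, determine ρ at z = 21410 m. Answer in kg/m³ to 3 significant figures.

In an isothermal atmosphere, density decays like pressure: ρ = ρ₀ exp(−z/H).
z/H = 21410/20400 = 1.0495; exp(−1.0495) = 0.35011.
ρ = 5.53 × 0.35011 = 1.9361 kg/m³.

ρ ≈ 1.94 kg/m³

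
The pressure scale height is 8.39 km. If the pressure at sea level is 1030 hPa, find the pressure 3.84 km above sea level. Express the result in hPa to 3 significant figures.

Barometric formula: P = P₀ exp(−z/H).
z/H = 3840.0/8390.0 = 0.45769; exp(−0.45769) = 0.63274.
P = 1030 × 0.63274 = 651.72 hPa.

P ≈ 652 hPa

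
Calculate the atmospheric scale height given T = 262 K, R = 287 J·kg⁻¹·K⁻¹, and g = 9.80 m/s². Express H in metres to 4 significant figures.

The scale height of an isothermal atmosphere is H = RT/g.
H = 287 × 262 / 9.80 = 75194/9.80 = 7672.9 m.

H ≈ 7673 m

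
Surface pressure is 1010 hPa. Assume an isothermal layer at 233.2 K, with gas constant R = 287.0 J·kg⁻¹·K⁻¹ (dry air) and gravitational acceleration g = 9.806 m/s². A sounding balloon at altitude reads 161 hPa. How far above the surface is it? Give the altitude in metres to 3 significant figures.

Scale height: H = RT/g = 287.0 × 233.2 / 9.806 = 6825.2 m.
Invert the barometric formula: z = H ln(P₀/P).
P₀/P = 1010/161 = 6.2733; ln(6.2733) = 1.8363.
z = 6825.2 × 1.8363 = 12533 m.

z ≈ 12500 m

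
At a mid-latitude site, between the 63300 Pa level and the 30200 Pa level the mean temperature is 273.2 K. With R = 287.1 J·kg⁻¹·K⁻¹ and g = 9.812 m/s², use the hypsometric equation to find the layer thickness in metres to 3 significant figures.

Hypsometric equation: Δz = (R T̄/g) ln(P₁/P₂).
R T̄/g = 287.1 × 273.2 / 9.812 = 7993.9 m.
ln(63300/30200) = ln(2.0960) = 0.74003.
Δz = 7993.9 × 0.74003 = 5915.7 m.

Δz ≈ 5920 m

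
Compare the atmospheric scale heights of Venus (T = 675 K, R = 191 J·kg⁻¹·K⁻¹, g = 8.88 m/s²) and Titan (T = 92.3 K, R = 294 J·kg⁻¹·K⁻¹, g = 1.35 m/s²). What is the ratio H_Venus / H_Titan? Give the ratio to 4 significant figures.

H = RT/g for each body.
H_Venus = 191 × 675 / 8.88 = 14519 m.
H_Titan = 294 × 92.3 / 1.35 = 20101 m.
H_Venus/H_Titan = 14519/20101 = 0.72230.

H_Venus/H_Titan ≈ 0.7223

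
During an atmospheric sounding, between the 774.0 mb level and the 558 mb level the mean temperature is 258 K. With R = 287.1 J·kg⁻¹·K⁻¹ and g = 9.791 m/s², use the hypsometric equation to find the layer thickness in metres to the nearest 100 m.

Δz ≈ 2500 m

Hypsometric equation: Δz = (R T̄/g) ln(P₁/P₂).
R T̄/g = 287.1 × 258 / 9.791 = 7565.3 m.
ln(774.0/558) = ln(1.3871) = 0.32722.
Δz = 7565.3 × 0.32722 = 2475.5 m.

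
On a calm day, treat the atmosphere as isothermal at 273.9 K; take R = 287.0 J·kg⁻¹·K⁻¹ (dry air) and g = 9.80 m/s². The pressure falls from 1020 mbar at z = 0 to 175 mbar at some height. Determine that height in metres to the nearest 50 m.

z ≈ 14150 m

Scale height: H = RT/g = 287.0 × 273.9 / 9.80 = 8021.4 m.
Invert the barometric formula: z = H ln(P₀/P).
P₀/P = 1020/175 = 5.8286; ln(5.8286) = 1.7628.
z = 8021.4 × 1.7628 = 14140 m.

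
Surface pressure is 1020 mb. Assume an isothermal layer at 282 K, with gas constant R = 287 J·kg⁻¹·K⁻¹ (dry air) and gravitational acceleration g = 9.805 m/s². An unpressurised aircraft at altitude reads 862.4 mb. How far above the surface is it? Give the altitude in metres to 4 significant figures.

z ≈ 1385 m

Scale height: H = RT/g = 287 × 282 / 9.805 = 8254.4 m.
Invert the barometric formula: z = H ln(P₀/P).
P₀/P = 1020/862.4 = 1.1827; ln(1.1827) = 0.16780.
z = 8254.4 × 0.16780 = 1385.1 m.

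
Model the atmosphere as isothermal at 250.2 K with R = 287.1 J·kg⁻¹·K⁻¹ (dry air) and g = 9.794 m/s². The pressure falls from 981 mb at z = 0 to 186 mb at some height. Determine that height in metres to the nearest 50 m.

z ≈ 12200 m

Scale height: H = RT/g = 287.1 × 250.2 / 9.794 = 7334.3 m.
Invert the barometric formula: z = H ln(P₀/P).
P₀/P = 981/186 = 5.2742; ln(5.2742) = 1.6628.
z = 7334.3 × 1.6628 = 12195 m.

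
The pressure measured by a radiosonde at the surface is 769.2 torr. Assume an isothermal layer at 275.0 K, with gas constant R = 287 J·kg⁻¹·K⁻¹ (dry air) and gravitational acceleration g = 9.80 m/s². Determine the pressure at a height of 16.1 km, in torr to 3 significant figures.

P ≈ 104 torr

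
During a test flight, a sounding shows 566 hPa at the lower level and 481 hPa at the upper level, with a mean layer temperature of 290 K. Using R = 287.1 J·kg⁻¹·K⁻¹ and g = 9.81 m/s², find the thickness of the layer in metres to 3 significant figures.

Hypsometric equation: Δz = (R T̄/g) ln(P₁/P₂).
R T̄/g = 287.1 × 290 / 9.81 = 8487.2 m.
ln(566/481) = ln(1.1767) = 0.16271.
Δz = 8487.2 × 0.16271 = 1381.0 m.

Δz ≈ 1380 m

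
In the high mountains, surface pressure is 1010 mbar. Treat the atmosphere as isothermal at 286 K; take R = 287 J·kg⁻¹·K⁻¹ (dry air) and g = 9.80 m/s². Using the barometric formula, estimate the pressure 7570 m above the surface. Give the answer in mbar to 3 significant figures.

P ≈ 409 mbar

Scale height: H = RT/g = 287 × 286 / 9.80 = 8375.7 m.
Barometric formula: P = P₀ exp(−z/H).
z/H = 7570.0/8375.7 = 0.90381; exp(−0.90381) = 0.40502.
P = 1010 × 0.40502 = 409.07 mbar.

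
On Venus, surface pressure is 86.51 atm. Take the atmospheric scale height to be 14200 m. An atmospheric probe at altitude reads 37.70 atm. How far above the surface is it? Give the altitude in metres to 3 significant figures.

Invert the barometric formula: z = H ln(P₀/P).
P₀/P = 86.51/37.70 = 2.2947; ln(2.2947) = 0.83060.
z = 14200 × 0.83060 = 11795 m.

z ≈ 11800 m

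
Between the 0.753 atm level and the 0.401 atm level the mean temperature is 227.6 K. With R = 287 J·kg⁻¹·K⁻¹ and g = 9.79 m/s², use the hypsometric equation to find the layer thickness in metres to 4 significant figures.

Hypsometric equation: Δz = (R T̄/g) ln(P₁/P₂).
R T̄/g = 287 × 227.6 / 9.79 = 6672.2 m.
ln(0.753/0.401) = ln(1.8778) = 0.63010.
Δz = 6672.2 × 0.63010 = 4204.2 m.

Δz ≈ 4204 m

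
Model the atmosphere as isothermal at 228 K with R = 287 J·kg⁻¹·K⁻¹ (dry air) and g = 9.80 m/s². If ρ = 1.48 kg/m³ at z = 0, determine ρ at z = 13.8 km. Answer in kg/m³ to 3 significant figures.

ρ ≈ 0.187 kg/m³

Scale height: H = RT/g = 287 × 228 / 9.80 = 6677.1 m.
In an isothermal atmosphere, density decays like pressure: ρ = ρ₀ exp(−z/H).
z/H = 13800/6677.1 = 2.0668; exp(−2.0668) = 0.12659.
ρ = 1.48 × 0.12659 = 0.18735 kg/m³.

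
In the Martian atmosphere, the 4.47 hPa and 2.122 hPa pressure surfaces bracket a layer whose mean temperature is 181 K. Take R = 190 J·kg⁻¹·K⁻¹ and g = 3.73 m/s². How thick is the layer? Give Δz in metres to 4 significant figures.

Δz ≈ 6869 m

Hypsometric equation: Δz = (R T̄/g) ln(P₁/P₂).
R T̄/g = 190 × 181 / 3.73 = 9219.8 m.
ln(4.47/2.122) = ln(2.1065) = 0.74503.
Δz = 9219.8 × 0.74503 = 6869.0 m.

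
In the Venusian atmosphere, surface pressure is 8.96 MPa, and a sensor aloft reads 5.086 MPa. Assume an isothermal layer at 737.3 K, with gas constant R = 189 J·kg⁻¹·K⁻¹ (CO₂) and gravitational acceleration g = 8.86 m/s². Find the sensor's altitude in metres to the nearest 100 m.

Scale height: H = RT/g = 189 × 737.3 / 8.86 = 15728 m.
Invert the barometric formula: z = H ln(P₀/P).
P₀/P = 8.96/5.086 = 1.7617; ln(1.7617) = 0.56628.
z = 15728 × 0.56628 = 8906.5 m.

z ≈ 8900 m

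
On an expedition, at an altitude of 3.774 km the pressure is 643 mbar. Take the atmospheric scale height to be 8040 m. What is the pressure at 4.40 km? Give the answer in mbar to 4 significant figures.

P ≈ 594.8 mbar

Between two levels, P₂ = P₁ exp(−Δz/H) with Δz = z₂ − z₁.
Δz = 4400.0 − 3774.0 = 626.00 m; Δz/H = 626.00/8040.0 = 0.077861.
P₂ = 643 × exp(−0.077861) = 643 × 0.92509 = 594.83 mbar.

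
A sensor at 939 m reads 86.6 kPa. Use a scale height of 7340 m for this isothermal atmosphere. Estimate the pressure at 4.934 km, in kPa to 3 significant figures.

Between two levels, P₂ = P₁ exp(−Δz/H) with Δz = z₂ − z₁.
Δz = 4934.0 − 939.00 = 3995.0 m; Δz/H = 3995.0/7340.0 = 0.54428.
P₂ = 86.6 × exp(−0.54428) = 86.6 × 0.58026 = 50.251 kPa.

P ≈ 50.3 kPa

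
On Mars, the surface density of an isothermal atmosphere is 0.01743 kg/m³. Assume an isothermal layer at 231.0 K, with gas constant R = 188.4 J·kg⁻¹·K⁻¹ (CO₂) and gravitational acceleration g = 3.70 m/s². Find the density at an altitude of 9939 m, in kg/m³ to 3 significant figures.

ρ ≈ 0.00749 kg/m³

Scale height: H = RT/g = 188.4 × 231.0 / 3.70 = 11762 m.
In an isothermal atmosphere, density decays like pressure: ρ = ρ₀ exp(−z/H).
z/H = 9939.0/11762 = 0.84501; exp(−0.84501) = 0.42955.
ρ = 0.01743 × 0.42955 = 0.0074871 kg/m³.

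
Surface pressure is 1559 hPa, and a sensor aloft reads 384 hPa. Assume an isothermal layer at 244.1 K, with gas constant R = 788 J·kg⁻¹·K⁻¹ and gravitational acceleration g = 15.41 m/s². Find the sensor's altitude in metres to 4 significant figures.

z ≈ 17490 m

Scale height: H = RT/g = 788 × 244.1 / 15.41 = 12482 m.
Invert the barometric formula: z = H ln(P₀/P).
P₀/P = 1559/384 = 4.0599; ln(4.0599) = 1.4012.
z = 12482 × 1.4012 = 17490 m.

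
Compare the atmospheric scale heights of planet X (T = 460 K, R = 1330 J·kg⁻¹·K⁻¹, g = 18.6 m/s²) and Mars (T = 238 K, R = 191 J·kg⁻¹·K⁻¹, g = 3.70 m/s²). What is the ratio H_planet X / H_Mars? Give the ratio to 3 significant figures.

H_planet X/H_Mars ≈ 2.68

H = RT/g for each body.
H_planet X = 1330 × 460 / 18.6 = 32892 m.
H_Mars = 191 × 238 / 3.70 = 12286 m.
H_planet X/H_Mars = 32892/12286 = 2.6772.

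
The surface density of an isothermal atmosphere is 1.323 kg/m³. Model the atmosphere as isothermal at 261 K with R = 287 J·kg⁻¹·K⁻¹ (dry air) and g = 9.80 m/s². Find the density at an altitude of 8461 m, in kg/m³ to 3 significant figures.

ρ ≈ 0.437 kg/m³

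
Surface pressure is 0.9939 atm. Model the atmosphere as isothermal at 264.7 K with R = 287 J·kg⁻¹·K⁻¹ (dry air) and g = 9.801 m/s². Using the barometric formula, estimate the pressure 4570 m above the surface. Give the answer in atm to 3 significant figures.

P ≈ 0.551 atm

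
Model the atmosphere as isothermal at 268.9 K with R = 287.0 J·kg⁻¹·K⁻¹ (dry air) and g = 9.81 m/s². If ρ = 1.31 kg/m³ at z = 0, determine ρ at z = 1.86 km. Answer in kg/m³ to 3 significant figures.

ρ ≈ 1.03 kg/m³

Scale height: H = RT/g = 287.0 × 268.9 / 9.81 = 7866.9 m.
In an isothermal atmosphere, density decays like pressure: ρ = ρ₀ exp(−z/H).
z/H = 1860.0/7866.9 = 0.23643; exp(−0.23643) = 0.78944.
ρ = 1.31 × 0.78944 = 1.0342 kg/m³.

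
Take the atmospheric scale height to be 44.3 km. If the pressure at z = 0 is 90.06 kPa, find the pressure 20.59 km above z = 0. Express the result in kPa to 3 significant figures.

Barometric formula: P = P₀ exp(−z/H).
z/H = 20590/44300 = 0.46479; exp(−0.46479) = 0.62827.
P = 90.06 × 0.62827 = 56.582 kPa.

P ≈ 56.6 kPa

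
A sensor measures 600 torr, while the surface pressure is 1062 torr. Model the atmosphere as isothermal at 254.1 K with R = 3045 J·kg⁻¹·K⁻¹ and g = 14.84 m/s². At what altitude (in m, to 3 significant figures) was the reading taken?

z ≈ 29800 m

Scale height: H = RT/g = 3045 × 254.1 / 14.84 = 52138 m.
Invert the barometric formula: z = H ln(P₀/P).
P₀/P = 1062/600 = 1.7700; ln(1.7700) = 0.57098.
z = 52138 × 0.57098 = 29770 m.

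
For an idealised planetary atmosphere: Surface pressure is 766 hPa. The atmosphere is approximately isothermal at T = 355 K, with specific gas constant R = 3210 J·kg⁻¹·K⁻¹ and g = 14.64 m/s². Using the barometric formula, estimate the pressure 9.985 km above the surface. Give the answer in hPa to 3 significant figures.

P ≈ 674 hPa

Scale height: H = RT/g = 3210 × 355 / 14.64 = 77838 m.
Barometric formula: P = P₀ exp(−z/H).
z/H = 9985.0/77838 = 0.12828; exp(−0.12828) = 0.87961.
P = 766 × 0.87961 = 673.78 hPa.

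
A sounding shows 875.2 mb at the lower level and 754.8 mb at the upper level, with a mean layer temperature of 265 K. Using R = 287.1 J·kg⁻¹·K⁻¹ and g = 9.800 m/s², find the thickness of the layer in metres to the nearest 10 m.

Δz ≈ 1150 m

Hypsometric equation: Δz = (R T̄/g) ln(P₁/P₂).
R T̄/g = 287.1 × 265 / 9.800 = 7763.4 m.
ln(875.2/754.8) = ln(1.1595) = 0.14799.
Δz = 7763.4 × 0.14799 = 1148.9 m.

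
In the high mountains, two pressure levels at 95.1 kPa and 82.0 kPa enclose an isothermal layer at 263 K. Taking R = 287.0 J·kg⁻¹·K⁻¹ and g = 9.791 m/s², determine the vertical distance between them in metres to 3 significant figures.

Hypsometric equation: Δz = (R T̄/g) ln(P₁/P₂).
R T̄/g = 287.0 × 263 / 9.791 = 7709.2 m.
ln(95.1/82.0) = ln(1.1598) = 0.14825.
Δz = 7709.2 × 0.14825 = 1142.9 m.

Δz ≈ 1140 m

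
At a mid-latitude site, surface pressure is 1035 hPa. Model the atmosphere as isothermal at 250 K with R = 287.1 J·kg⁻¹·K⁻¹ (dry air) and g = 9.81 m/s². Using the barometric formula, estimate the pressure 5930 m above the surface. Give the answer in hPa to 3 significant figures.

P ≈ 460 hPa

Scale height: H = RT/g = 287.1 × 250 / 9.81 = 7316.5 m.
Barometric formula: P = P₀ exp(−z/H).
z/H = 5930.0/7316.5 = 0.81050; exp(−0.81050) = 0.44464.
P = 1035 × 0.44464 = 460.20 hPa.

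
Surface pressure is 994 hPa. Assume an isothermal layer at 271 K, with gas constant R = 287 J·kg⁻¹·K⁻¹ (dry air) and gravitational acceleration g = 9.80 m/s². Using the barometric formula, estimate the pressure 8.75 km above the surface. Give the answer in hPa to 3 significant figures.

P ≈ 330 hPa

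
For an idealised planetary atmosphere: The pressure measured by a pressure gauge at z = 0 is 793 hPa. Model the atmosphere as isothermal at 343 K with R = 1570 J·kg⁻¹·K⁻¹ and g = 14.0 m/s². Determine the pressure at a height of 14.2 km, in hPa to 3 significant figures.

P ≈ 548 hPa

Scale height: H = RT/g = 1570 × 343 / 14.0 = 38465 m.
Barometric formula: P = P₀ exp(−z/H).
z/H = 14200/38465 = 0.36917; exp(−0.36917) = 0.69131.
P = 793 × 0.69131 = 548.21 hPa.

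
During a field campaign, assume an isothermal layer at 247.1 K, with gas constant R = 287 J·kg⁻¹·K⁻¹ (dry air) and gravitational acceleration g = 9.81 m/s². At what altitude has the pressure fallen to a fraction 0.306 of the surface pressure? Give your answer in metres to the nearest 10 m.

Scale height: H = RT/g = 287 × 247.1 / 9.81 = 7229.1 m.
Set P/P₀ = exp(−z/H) = 0.306, so z = −H ln(0.306).
−ln(0.306) = 1.1842; z = 7229.1 × 1.1842 = 8560.7 m.

z ≈ 8560 m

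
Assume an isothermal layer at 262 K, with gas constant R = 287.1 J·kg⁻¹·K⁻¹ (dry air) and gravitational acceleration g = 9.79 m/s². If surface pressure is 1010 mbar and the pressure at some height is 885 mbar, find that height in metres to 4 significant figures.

z ≈ 1015 m

Scale height: H = RT/g = 287.1 × 262 / 9.79 = 7683.4 m.
Invert the barometric formula: z = H ln(P₀/P).
P₀/P = 1010/885 = 1.1412; ln(1.1412) = 0.13208.
z = 7683.4 × 0.13208 = 1014.8 m.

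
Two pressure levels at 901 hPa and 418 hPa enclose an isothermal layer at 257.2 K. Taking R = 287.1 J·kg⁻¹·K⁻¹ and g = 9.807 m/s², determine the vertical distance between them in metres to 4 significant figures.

Hypsometric equation: Δz = (R T̄/g) ln(P₁/P₂).
R T̄/g = 287.1 × 257.2 / 9.807 = 7529.5 m.
ln(901/418) = ln(2.1555) = 0.76802.
Δz = 7529.5 × 0.76802 = 5782.8 m.

Δz ≈ 5783 m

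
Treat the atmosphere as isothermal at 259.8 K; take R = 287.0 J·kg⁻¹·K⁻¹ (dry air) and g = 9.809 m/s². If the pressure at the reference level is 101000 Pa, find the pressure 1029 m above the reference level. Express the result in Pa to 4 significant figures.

P ≈ 88210 Pa

Scale height: H = RT/g = 287.0 × 259.8 / 9.809 = 7601.4 m.
Barometric formula: P = P₀ exp(−z/H).
z/H = 1029.0/7601.4 = 0.13537; exp(−0.13537) = 0.87339.
P = 101000 × 0.87339 = 88212 Pa.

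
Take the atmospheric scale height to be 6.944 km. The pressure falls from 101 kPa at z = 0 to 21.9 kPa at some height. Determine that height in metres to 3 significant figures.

Invert the barometric formula: z = H ln(P₀/P).
P₀/P = 101/21.9 = 4.6119; ln(4.6119) = 1.5286.
z = 6944.0 × 1.5286 = 10615 m.

z ≈ 10600 m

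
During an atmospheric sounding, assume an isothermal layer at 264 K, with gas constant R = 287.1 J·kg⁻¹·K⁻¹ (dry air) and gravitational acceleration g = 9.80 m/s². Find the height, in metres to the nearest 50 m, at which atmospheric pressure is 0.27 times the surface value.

z ≈ 10150 m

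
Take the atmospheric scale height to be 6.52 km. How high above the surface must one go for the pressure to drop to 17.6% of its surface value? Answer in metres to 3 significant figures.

Set P/P₀ = exp(−z/H) = 0.176, so z = −H ln(0.176).
−ln(0.176) = 1.7373; z = 6520.0 × 1.7373 = 11327 m.

z ≈ 11300 m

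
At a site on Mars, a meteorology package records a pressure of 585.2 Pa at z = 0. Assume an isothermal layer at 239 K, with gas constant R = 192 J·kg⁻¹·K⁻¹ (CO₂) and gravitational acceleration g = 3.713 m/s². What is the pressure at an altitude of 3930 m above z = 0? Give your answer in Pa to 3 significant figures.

P ≈ 426 Pa

Scale height: H = RT/g = 192 × 239 / 3.713 = 12359 m.
Barometric formula: P = P₀ exp(−z/H).
z/H = 3930.0/12359 = 0.31799; exp(−0.31799) = 0.72761.
P = 585.2 × 0.72761 = 425.80 Pa.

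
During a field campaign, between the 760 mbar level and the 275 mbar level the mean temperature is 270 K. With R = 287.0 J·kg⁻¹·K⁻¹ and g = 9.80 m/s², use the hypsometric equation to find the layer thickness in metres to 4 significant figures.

Hypsometric equation: Δz = (R T̄/g) ln(P₁/P₂).
R T̄/g = 287.0 × 270 / 9.80 = 7907.1 m.
ln(760/275) = ln(2.7636) = 1.0165.
Δz = 7907.1 × 1.0165 = 8037.6 m.

Δz ≈ 8038 m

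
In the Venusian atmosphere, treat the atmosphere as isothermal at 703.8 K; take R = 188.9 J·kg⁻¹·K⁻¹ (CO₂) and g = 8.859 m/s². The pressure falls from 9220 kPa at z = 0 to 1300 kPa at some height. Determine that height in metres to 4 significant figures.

z ≈ 29400 m

Scale height: H = RT/g = 188.9 × 703.8 / 8.859 = 15007 m.
Invert the barometric formula: z = H ln(P₀/P).
P₀/P = 9220/1300 = 7.0923; ln(7.0923) = 1.9590.
z = 15007 × 1.9590 = 29399 m.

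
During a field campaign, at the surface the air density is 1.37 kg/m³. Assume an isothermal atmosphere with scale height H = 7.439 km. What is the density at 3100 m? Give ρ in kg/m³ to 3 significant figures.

ρ ≈ 0.903 kg/m³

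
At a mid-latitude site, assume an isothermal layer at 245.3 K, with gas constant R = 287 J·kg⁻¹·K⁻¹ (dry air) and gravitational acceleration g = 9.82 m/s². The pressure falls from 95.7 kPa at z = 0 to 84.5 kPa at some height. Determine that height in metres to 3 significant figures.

Scale height: H = RT/g = 287 × 245.3 / 9.82 = 7169.2 m.
Invert the barometric formula: z = H ln(P₀/P).
P₀/P = 95.7/84.5 = 1.1325; ln(1.1325) = 0.12443.
z = 7169.2 × 0.12443 = 892.06 m.

z ≈ 892 m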